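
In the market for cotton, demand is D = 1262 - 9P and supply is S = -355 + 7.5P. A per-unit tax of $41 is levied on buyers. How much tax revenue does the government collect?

Tax revenue = 95735/11

Pre-tax equilibrium: P* = 98, Q* = 380.
Tax on buyers shifts demand to D = 1262 − 9(P + 41) = 893 - 9P.
893 - 9P = -355 + 7.5P gives seller price Ps = 832/11; buyers pay Pb = 832/11 + 41 = 1283/11.
New quantity: Q = 1262 − 9(1283/11) = 2335/11.
Revenue = 41 × 2335/11 = 95735/11.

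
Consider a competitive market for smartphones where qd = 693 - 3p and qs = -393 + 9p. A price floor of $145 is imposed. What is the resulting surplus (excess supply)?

Equilibrium price would be p* = 90.5, so the floor at 145 binds.
At p = 145: qd = 258, qs = 912.
Surplus = 912 − 258 = 654.

Surplus = 654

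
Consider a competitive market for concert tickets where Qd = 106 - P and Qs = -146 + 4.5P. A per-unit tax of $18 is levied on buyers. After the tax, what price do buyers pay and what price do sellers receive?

Buyers pay 666/11, sellers receive 468/11

Pre-tax equilibrium: P* = 504/11, Q* = 662/11.
Tax on buyers shifts demand to Qd = 106 − 1(P + 18) = 88 - P.
88 - P = -146 + 4.5P gives seller price Ps = 468/11; buyers pay Pb = 468/11 + 18 = 666/11.
New quantity: Q = 106 − 1(666/11) = 500/11.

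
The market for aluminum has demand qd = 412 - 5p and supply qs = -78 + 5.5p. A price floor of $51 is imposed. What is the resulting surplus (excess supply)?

Equilibrium price would be p* = 140/3, so the floor at 51 binds.
At p = 51: qd = 157, qs = 202.5.
Surplus = 202.5 − 157 = 45.5.

Surplus = 45.5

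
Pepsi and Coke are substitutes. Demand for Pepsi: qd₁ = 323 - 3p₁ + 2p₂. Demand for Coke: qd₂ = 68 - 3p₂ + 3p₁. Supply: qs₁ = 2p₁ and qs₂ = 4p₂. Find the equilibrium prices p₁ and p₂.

Market 1: 323 - 3p₁ + 2p₂ = 2p₁ → 5p₁ - 2p₂ = 323.
Market 2: 7p₂ - 3p₁ = 68.
Eliminating p₂: 7×(1) + 2×(2) gives 29p₁ = 2397, so p₁ = 2397/29.
Back-substitute into (2): p₂ = (68 + 3×2397/29) / 7 = 1309/29.

p₁ = 2397/29, p₂ = 1309/29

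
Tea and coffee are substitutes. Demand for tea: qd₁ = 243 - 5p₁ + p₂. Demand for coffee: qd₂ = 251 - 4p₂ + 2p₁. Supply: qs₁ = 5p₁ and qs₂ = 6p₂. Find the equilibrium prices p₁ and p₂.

Market 1: 243 - 5p₁ + p₂ = 5p₁ → 10p₁ - p₂ = 243.
Market 2: 10p₂ - 2p₁ = 251.
Eliminating p₂: 10×(1) + 1×(2) gives 98p₁ = 2681, so p₁ = 383/14.
Back-substitute into (2): p₂ = (251 + 2×383/14) / 10 = 214/7.

p₁ = 383/14, p₂ = 214/7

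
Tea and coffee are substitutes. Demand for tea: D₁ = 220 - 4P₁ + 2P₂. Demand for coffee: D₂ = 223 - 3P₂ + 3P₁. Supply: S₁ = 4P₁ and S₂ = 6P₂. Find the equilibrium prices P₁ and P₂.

Market 1: 220 - 4P₁ + 2P₂ = 4P₁ → 8P₁ - 2P₂ = 220.
Market 2: 9P₂ - 3P₁ = 223.
Eliminating P₂: 9×(1) + 2×(2) gives 66P₁ = 2426, so P₁ = 1213/33.
Back-substitute into (2): P₂ = (223 + 3×1213/33) / 9 = 1222/33.

P₁ = 1213/33, P₂ = 1222/33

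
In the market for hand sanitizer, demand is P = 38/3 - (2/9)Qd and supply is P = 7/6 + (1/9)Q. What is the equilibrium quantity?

Set the two price expressions equal: 38/3 - (2/9)Q = 7/6 + (1/9)Q.
11.5 = (1/3)Q, so Q* = 34.5.
P* = 38/3 − (2/9)(34.5) = 5.

Q* = 34.5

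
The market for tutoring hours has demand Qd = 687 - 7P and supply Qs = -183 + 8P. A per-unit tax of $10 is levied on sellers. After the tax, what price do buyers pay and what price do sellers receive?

Pre-tax equilibrium: P* = 58, Q* = 281.
Tax on sellers shifts supply to Qs = -183 + 8(P − 10) = -263 + 8P.
687 - 7P = -263 + 8P gives buyer price Pb = 190/3; sellers receive Ps = 190/3 − 10 = 160/3.
New quantity: Q = 687 − 7(190/3) = 731/3.

Buyers pay 190/3, sellers receive 160/3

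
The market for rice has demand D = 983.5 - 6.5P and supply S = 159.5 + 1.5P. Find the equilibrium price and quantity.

P* = 103, Q* = 314

Set D = S: 983.5 - 6.5P = 159.5 + 1.5P.
824 = 8P, so P* = 103.
Q* = 983.5 − 6.5(103) = 314.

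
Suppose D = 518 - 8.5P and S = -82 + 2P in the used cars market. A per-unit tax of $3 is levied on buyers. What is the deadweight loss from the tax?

Pre-tax equilibrium: P* = 400/7, Q* = 226/7.
Tax on buyers shifts demand to D = 518 − 8.5(P + 3) = 492.5 - 8.5P.
492.5 - 8.5P = -82 + 2P gives seller price Ps = 383/7; buyers pay Pb = 383/7 + 3 = 404/7.
New quantity: Q = 518 − 8.5(404/7) = 192/7.
DWL = ½ × 3 × (226/7 − 192/7) = 51/7.

Deadweight loss = 51/7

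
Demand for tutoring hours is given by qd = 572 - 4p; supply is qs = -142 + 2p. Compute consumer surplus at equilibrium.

Equilibrium: 572 - 4p = -142 + 2p gives p* = 119, q* = 96.
Demand choke price (qd = 0): p = 143.
CS = ½(143 − 119)(96) = 1152.

Consumer surplus = 1152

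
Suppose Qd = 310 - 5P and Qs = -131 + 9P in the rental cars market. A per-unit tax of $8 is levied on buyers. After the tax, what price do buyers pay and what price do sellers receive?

Buyers pay 513/14, sellers receive 401/14

Pre-tax equilibrium: P* = 31.5, Q* = 152.5.
Tax on buyers shifts demand to Qd = 310 − 5(P + 8) = 270 - 5P.
270 - 5P = -131 + 9P gives seller price Ps = 401/14; buyers pay Pb = 401/14 + 8 = 513/14.
New quantity: Q = 310 − 5(513/14) = 1775/14.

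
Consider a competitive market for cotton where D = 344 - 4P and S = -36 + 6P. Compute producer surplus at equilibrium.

Equilibrium: 344 - 4P = -36 + 6P gives P* = 38, Q* = 192.
Supply starts at P = 6 (where S = 0).
PS = ½(38 − 6)(192) = 3072.

Producer surplus = 3072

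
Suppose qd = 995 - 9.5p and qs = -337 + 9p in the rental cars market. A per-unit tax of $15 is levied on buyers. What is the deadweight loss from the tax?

Pre-tax equilibrium: p* = 72, q* = 311.
Tax on buyers shifts demand to qd = 995 − 9.5(p + 15) = 852.5 - 9.5p.
852.5 - 9.5p = -337 + 9p gives seller price ps = 2379/37; buyers pay pb = 2379/37 + 15 = 2934/37.
New quantity: q = 995 − 9.5(2934/37) = 8942/37.
DWL = ½ × 15 × (311 − 8942/37) = 38475/74.

Deadweight loss = 38475/74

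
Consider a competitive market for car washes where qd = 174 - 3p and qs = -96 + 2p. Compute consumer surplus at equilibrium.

Consumer surplus = 24

Equilibrium: 174 - 3p = -96 + 2p gives p* = 54, q* = 12.
Demand choke price (qd = 0): p = 58.
CS = ½(58 − 54)(12) = 24.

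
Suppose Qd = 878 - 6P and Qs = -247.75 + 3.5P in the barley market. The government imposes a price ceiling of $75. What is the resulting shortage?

Shortage = 413.25

Equilibrium price would be P* = 118.5, so the ceiling at 75 binds.
At P = 75: Qd = 878 − 6(75) = 428, Qs = -247.75 + 3.5(75) = 14.75.
Shortage = 428 − 14.75 = 413.25.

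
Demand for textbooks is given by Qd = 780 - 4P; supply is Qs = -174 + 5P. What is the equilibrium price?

Set Qd = Qs: 780 - 4P = -174 + 5P.
954 = 9P, so P* = 106.
Q* = 780 − 4(106) = 356.

P* = 106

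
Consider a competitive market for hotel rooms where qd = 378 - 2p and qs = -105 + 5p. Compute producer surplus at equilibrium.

Producer surplus = 5760

Equilibrium: 378 - 2p = -105 + 5p gives p* = 69, q* = 240.
Supply starts at p = 21 (where qs = 0).
PS = ½(69 − 21)(240) = 5760.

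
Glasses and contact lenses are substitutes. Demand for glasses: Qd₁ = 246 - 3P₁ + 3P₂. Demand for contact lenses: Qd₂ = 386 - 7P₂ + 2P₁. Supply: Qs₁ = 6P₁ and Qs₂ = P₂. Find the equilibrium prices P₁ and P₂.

P₁ = 521/11, P₂ = 661/11

Market 1: 246 - 3P₁ + 3P₂ = 6P₁ → 9P₁ - 3P₂ = 246.
Market 2: 8P₂ - 2P₁ = 386.
Eliminating P₂: 8×(1) + 3×(2) gives 66P₁ = 3126, so P₁ = 521/11.
Back-substitute into (2): P₂ = (386 + 2×521/11) / 8 = 661/11.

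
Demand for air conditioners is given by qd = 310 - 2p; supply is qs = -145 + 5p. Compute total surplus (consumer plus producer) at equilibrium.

Equilibrium: 310 - 2p = -145 + 5p gives p* = 65, q* = 180.
Demand choke price: p = 155; supply starts at p = 29.
CS = ½(155 − 65)(180) = 8100; PS = ½(65 − 29)(180) = 3240.

Total surplus = 11340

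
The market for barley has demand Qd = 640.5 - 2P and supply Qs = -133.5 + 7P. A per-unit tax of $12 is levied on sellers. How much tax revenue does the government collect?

Tax revenue = 5398

Pre-tax equilibrium: P* = 86, Q* = 468.5.
Tax on sellers shifts supply to Qs = -133.5 + 7(P − 12) = -217.5 + 7P.
640.5 - 2P = -217.5 + 7P gives buyer price Pb = 286/3; sellers receive Ps = 286/3 − 12 = 250/3.
New quantity: Q = 640.5 − 2(286/3) = 2699/6.
Revenue = 12 × 2699/6 = 5398.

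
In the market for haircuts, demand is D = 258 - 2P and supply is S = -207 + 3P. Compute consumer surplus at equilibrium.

Equilibrium: 258 - 2P = -207 + 3P gives P* = 93, Q* = 72.
Demand choke price (D = 0): P = 129.
CS = ½(129 − 93)(72) = 1296.

Consumer surplus = 1296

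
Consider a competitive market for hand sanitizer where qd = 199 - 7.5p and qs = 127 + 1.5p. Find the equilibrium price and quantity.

p* = 8, q* = 139

Set qd = qs: 199 - 7.5p = 127 + 1.5p.
72 = 9p, so p* = 8.
q* = 199 − 7.5(8) = 139.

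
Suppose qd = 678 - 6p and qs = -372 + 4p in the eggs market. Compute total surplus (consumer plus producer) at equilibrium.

Total surplus = 480

Equilibrium: 678 - 6p = -372 + 4p gives p* = 105, q* = 48.
Demand choke price: p = 113; supply starts at p = 93.
CS = ½(113 − 105)(48) = 192; PS = ½(105 − 93)(48) = 288.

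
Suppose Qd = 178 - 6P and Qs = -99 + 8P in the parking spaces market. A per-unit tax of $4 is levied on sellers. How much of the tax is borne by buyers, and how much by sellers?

Pre-tax equilibrium: P* = 277/14, Q* = 415/7.
Tax on sellers shifts supply to Qs = -99 + 8(P − 4) = -131 + 8P.
178 - 6P = -131 + 8P gives buyer price Pb = 309/14; sellers receive Ps = 309/14 − 4 = 253/14.
New quantity: Q = 178 − 6(309/14) = 319/7.
Buyer burden = 309/14 − 277/14 = 16/7; seller burden = 277/14 − 253/14 = 12/7.

Buyers bear 16/7, sellers bear 12/7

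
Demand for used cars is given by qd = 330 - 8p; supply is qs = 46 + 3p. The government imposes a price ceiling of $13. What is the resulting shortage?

Equilibrium price would be p* = 284/11, so the ceiling at 13 binds.
At p = 13: qd = 330 − 8(13) = 226, qs = 46 + 3(13) = 85.
Shortage = 226 − 85 = 141.

Shortage = 141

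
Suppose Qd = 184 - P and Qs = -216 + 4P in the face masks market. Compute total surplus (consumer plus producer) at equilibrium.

Total surplus = 6760

Equilibrium: 184 - P = -216 + 4P gives P* = 80, Q* = 104.
Demand choke price: P = 184; supply starts at P = 54.
CS = ½(184 − 80)(104) = 5408; PS = ½(80 − 54)(104) = 1352.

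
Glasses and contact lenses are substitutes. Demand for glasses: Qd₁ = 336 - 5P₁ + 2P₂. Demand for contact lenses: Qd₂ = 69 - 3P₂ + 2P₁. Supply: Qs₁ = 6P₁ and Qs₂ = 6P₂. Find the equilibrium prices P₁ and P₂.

P₁ = 3162/95, P₂ = 1431/95

Market 1: 336 - 5P₁ + 2P₂ = 6P₁ → 11P₁ - 2P₂ = 336.
Market 2: 9P₂ - 2P₁ = 69.
Eliminating P₂: 9×(1) + 2×(2) gives 95P₁ = 3162, so P₁ = 3162/95.
Back-substitute into (2): P₂ = (69 + 2×3162/95) / 9 = 1431/95.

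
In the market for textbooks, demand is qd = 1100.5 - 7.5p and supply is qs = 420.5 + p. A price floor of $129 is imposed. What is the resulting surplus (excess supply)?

Equilibrium price would be p* = 80, so the floor at 129 binds.
At p = 129: qd = 133, qs = 549.5.
Surplus = 549.5 − 133 = 416.5.

Surplus = 416.5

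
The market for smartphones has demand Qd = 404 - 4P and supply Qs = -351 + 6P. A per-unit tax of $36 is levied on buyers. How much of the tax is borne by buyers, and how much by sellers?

Buyers bear $21.6, sellers bear $14.4

Pre-tax equilibrium: P* = 75.5, Q* = 102.
Tax on buyers shifts demand to Qd = 404 − 4(P + 36) = 260 - 4P.
260 - 4P = -351 + 6P gives seller price Ps = 61.1; buyers pay Pb = 61.1 + 36 = 97.1.
New quantity: Q = 404 − 4(97.1) = 15.6.
Buyer burden = 97.1 − 75.5 = 21.6; seller burden = 75.5 − 61.1 = 14.4.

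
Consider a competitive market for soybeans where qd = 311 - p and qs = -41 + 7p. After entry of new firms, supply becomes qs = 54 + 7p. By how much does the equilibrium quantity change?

Original equilibrium: p* = 44, q* = 267.
New equilibrium: 311 - p = 54 + 7p, so 257 = 8p and p' = 32.125; q' = 311 − 1(32.125) = 278.875.
Change in quantity: 278.875 − 267 = 11.875.

Δq = 11.875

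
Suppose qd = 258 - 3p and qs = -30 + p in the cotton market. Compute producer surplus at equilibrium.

Producer surplus = 882

Equilibrium: 258 - 3p = -30 + p gives p* = 72, q* = 42.
Supply starts at p = 30 (where qs = 0).
PS = ½(72 − 30)(42) = 882.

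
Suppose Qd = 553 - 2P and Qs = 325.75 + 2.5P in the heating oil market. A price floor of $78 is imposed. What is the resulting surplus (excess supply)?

Surplus = 123.75

Equilibrium price would be P* = 50.5, so the floor at 78 binds.
At P = 78: Qd = 397, Qs = 520.75.
Surplus = 520.75 − 397 = 123.75.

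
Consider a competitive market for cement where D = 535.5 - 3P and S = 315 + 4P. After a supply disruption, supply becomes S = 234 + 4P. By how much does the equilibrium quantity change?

Original equilibrium: P* = 31.5, Q* = 441.
New equilibrium: 535.5 - 3P = 234 + 4P, so 301.5 = 7P and P' = 603/14; Q' = 535.5 − 3(603/14) = 2844/7.
Change in quantity: 2844/7 − 441 = -243/7.

ΔQ = -243/7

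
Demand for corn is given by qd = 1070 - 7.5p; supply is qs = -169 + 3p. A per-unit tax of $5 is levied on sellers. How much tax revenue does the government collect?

Pre-tax equilibrium: p* = 118, q* = 185.
Tax on sellers shifts supply to qs = -169 + 3(p − 5) = -184 + 3p.
1070 - 7.5p = -184 + 3p gives buyer price pb = 836/7; sellers receive ps = 836/7 − 5 = 801/7.
New quantity: q = 1070 − 7.5(836/7) = 1220/7.
Revenue = 5 × 1220/7 = 6100/7.

Tax revenue = 6100/7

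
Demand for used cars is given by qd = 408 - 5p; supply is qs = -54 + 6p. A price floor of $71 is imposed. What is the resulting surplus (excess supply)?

Equilibrium price would be p* = 42, so the floor at 71 binds.
At p = 71: qd = 53, qs = 372.
Surplus = 372 − 53 = 319.

Surplus = 319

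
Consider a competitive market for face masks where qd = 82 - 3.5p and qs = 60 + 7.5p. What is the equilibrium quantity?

Set qd = qs: 82 - 3.5p = 60 + 7.5p.
22 = 11p, so p* = 2.
q* = 82 − 3.5(2) = 75.

q* = 75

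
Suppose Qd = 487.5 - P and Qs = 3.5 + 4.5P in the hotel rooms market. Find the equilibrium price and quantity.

P* = 88, Q* = 399.5

Set Qd = Qs: 487.5 - P = 3.5 + 4.5P.
484 = 5.5P, so P* = 88.
Q* = 487.5 − 1(88) = 399.5.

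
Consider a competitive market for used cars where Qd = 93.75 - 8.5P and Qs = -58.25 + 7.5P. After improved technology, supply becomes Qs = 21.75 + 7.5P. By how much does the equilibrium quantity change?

ΔQ = 42.5

Original equilibrium: P* = 9.5, Q* = 13.
New equilibrium: 93.75 - 8.5P = 21.75 + 7.5P, so 72 = 16P and P' = 4.5; Q' = 93.75 − 8.5(4.5) = 55.5.
Change in quantity: 55.5 − 13 = 42.5.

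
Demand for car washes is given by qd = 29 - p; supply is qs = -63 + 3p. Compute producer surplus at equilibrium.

Producer surplus = 6

Equilibrium: 29 - p = -63 + 3p gives p* = 23, q* = 6.
Supply starts at p = 21 (where qs = 0).
PS = ½(23 − 21)(6) = 6.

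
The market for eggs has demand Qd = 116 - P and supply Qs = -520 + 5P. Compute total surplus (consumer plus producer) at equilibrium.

Total surplus = 60

Equilibrium: 116 - P = -520 + 5P gives P* = 106, Q* = 10.
Demand choke price: P = 116; supply starts at P = 104.
CS = ½(116 − 106)(10) = 50; PS = ½(106 − 104)(10) = 10.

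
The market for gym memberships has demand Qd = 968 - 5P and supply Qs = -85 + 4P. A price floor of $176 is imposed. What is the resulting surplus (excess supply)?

Surplus = 531

Equilibrium price would be P* = 117, so the floor at 176 binds.
At P = 176: Qd = 88, Qs = 619.
Surplus = 619 − 88 = 531.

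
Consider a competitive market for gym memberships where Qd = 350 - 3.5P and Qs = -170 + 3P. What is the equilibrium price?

Set Qd = Qs: 350 - 3.5P = -170 + 3P.
520 = 6.5P, so P* = 80.
Q* = 350 − 3.5(80) = 70.

P* = 80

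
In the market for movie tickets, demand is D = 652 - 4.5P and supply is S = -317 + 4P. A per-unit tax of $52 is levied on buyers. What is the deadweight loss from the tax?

Pre-tax equilibrium: P* = 114, Q* = 139.
Tax on buyers shifts demand to D = 652 − 4.5(P + 52) = 418 - 4.5P.
418 - 4.5P = -317 + 4P gives seller price Ps = 1470/17; buyers pay Pb = 1470/17 + 52 = 2354/17.
New quantity: Q = 652 − 4.5(2354/17) = 491/17.
DWL = ½ × 52 × (139 − 491/17) = 48672/17.

Deadweight loss = 48672/17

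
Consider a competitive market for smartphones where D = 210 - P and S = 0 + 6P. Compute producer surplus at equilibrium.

Equilibrium: 210 - P = 0 + 6P gives P* = 30, Q* = 180.
Supply starts at P = 0 (where S = 0).
PS = ½(30 − 0)(180) = 2700.

Producer surplus = 2700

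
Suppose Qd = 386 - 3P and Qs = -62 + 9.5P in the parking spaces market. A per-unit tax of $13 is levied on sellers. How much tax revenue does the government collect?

Pre-tax equilibrium: P* = 35.84, Q* = 278.48.
Tax on sellers shifts supply to Qs = -62 + 9.5(P − 13) = -185.5 + 9.5P.
386 - 3P = -185.5 + 9.5P gives buyer price Pb = 45.72; sellers receive Ps = 45.72 − 13 = 32.72.
New quantity: Q = 386 − 3(45.72) = 248.84.
Revenue = 13 × 248.84 = 3234.92.

Tax revenue = 3234.92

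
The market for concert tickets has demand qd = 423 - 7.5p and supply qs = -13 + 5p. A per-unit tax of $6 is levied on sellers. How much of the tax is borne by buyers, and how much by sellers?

Buyers bear $2.4, sellers bear $3.6

Pre-tax equilibrium: p* = 34.88, q* = 161.4.
Tax on sellers shifts supply to qs = -13 + 5(p − 6) = -43 + 5p.
423 - 7.5p = -43 + 5p gives buyer price pb = 37.28; sellers receive ps = 37.28 − 6 = 31.28.
New quantity: q = 423 − 7.5(37.28) = 143.4.
Buyer burden = 37.28 − 34.88 = 2.4; seller burden = 34.88 − 31.28 = 3.6.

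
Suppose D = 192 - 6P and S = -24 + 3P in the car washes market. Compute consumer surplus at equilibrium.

Consumer surplus = 192

Equilibrium: 192 - 6P = -24 + 3P gives P* = 24, Q* = 48.
Demand choke price (D = 0): P = 32.
CS = ½(32 − 24)(48) = 192.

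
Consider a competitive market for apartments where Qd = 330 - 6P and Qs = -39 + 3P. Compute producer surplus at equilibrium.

Producer surplus = 1176

Equilibrium: 330 - 6P = -39 + 3P gives P* = 41, Q* = 84.
Supply starts at P = 13 (where Qs = 0).
PS = ½(41 − 13)(84) = 1176.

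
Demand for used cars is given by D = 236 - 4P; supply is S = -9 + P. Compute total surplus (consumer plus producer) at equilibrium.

Equilibrium: 236 - 4P = -9 + P gives P* = 49, Q* = 40.
Demand choke price: P = 59; supply starts at P = 9.
CS = ½(59 − 49)(40) = 200; PS = ½(49 − 9)(40) = 800.

Total surplus = 1000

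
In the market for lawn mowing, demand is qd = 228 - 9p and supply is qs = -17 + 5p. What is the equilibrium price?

Set qd = qs: 228 - 9p = -17 + 5p.
245 = 14p, so p* = 17.5.
q* = 228 − 9(17.5) = 70.5.

p* = 17.5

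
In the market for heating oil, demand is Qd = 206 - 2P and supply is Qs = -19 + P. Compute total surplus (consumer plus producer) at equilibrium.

Total surplus = 2352

Equilibrium: 206 - 2P = -19 + P gives P* = 75, Q* = 56.
Demand choke price: P = 103; supply starts at P = 19.
CS = ½(103 − 75)(56) = 784; PS = ½(75 − 19)(56) = 1568.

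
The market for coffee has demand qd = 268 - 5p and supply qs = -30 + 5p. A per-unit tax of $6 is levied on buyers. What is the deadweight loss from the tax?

Pre-tax equilibrium: p* = 29.8, q* = 119.
Tax on buyers shifts demand to qd = 268 − 5(p + 6) = 238 - 5p.
238 - 5p = -30 + 5p gives seller price ps = 26.8; buyers pay pb = 26.8 + 6 = 32.8.
New quantity: q = 268 − 5(32.8) = 104.
DWL = ½ × 6 × (119 − 104) = 45.

Deadweight loss = 45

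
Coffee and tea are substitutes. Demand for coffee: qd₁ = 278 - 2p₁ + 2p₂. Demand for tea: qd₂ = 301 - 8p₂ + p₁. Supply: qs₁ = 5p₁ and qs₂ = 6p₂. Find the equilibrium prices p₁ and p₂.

p₁ = 46.8125, p₂ = 24.84375

Market 1: 278 - 2p₁ + 2p₂ = 5p₁ → 7p₁ - 2p₂ = 278.
Market 2: 14p₂ - p₁ = 301.
Eliminating p₂: 14×(1) + 2×(2) gives 96p₁ = 4494, so p₁ = 46.8125.
Back-substitute into (2): p₂ = (301 + 1×46.8125) / 14 = 24.84375.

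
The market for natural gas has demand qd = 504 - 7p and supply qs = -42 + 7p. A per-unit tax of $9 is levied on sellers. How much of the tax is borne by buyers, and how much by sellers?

Pre-tax equilibrium: p* = 39, q* = 231.
Tax on sellers shifts supply to qs = -42 + 7(p − 9) = -105 + 7p.
504 - 7p = -105 + 7p gives buyer price pb = 43.5; sellers receive ps = 43.5 − 9 = 34.5.
New quantity: q = 504 − 7(43.5) = 199.5.
Buyer burden = 43.5 − 39 = 4.5; seller burden = 39 − 34.5 = 4.5.

Buyers bear $4.5, sellers bear $4.5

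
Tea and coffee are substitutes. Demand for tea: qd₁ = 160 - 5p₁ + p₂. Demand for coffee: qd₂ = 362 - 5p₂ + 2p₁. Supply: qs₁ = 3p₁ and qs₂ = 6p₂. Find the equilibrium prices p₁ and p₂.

Market 1: 160 - 5p₁ + p₂ = 3p₁ → 8p₁ - p₂ = 160.
Market 2: 11p₂ - 2p₁ = 362.
Eliminating p₂: 11×(1) + 1×(2) gives 86p₁ = 2122, so p₁ = 1061/43.
Back-substitute into (2): p₂ = (362 + 2×1061/43) / 11 = 1608/43.

p₁ = 1061/43, p₂ = 1608/43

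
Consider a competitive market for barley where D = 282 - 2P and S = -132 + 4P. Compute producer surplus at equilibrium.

Producer surplus = 2592

Equilibrium: 282 - 2P = -132 + 4P gives P* = 69, Q* = 144.
Supply starts at P = 33 (where S = 0).
PS = ½(69 − 33)(144) = 2592.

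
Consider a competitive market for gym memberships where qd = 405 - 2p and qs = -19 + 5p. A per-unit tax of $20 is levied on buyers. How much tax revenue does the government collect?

Pre-tax equilibrium: p* = 424/7, q* = 1987/7.
Tax on buyers shifts demand to qd = 405 − 2(p + 20) = 365 - 2p.
365 - 2p = -19 + 5p gives seller price ps = 384/7; buyers pay pb = 384/7 + 20 = 524/7.
New quantity: q = 405 − 2(524/7) = 1787/7.
Revenue = 20 × 1787/7 = 35740/7.

Tax revenue = 35740/7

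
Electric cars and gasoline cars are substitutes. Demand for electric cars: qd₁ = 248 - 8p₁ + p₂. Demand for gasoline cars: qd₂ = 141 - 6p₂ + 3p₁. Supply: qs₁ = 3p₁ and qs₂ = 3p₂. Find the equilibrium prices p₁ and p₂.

p₁ = 24.71875, p₂ = 23.90625

Market 1: 248 - 8p₁ + p₂ = 3p₁ → 11p₁ - p₂ = 248.
Market 2: 9p₂ - 3p₁ = 141.
Eliminating p₂: 9×(1) + 1×(2) gives 96p₁ = 2373, so p₁ = 24.71875.
Back-substitute into (2): p₂ = (141 + 3×24.71875) / 9 = 23.90625.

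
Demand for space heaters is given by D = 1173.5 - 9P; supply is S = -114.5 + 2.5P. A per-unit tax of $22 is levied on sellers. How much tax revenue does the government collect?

Tax revenue = 61963/23

Pre-tax equilibrium: P* = 112, Q* = 165.5.
Tax on sellers shifts supply to S = -114.5 + 2.5(P − 22) = -169.5 + 2.5P.
1173.5 - 9P = -169.5 + 2.5P gives buyer price Pb = 2686/23; sellers receive Ps = 2686/23 − 22 = 2180/23.
New quantity: Q = 1173.5 − 9(2686/23) = 5633/46.
Revenue = 22 × 5633/46 = 61963/23.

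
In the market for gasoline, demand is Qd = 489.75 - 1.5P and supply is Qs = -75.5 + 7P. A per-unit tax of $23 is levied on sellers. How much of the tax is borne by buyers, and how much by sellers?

Buyers bear 322/17, sellers bear 69/17

Pre-tax equilibrium: P* = 66.5, Q* = 390.
Tax on sellers shifts supply to Qs = -75.5 + 7(P − 23) = -236.5 + 7P.
489.75 - 1.5P = -236.5 + 7P gives buyer price Pb = 2905/34; sellers receive Ps = 2905/34 − 23 = 2123/34.
New quantity: Q = 489.75 − 1.5(2905/34) = 6147/17.
Buyer burden = 2905/34 − 66.5 = 322/17; seller burden = 66.5 − 2123/34 = 69/17.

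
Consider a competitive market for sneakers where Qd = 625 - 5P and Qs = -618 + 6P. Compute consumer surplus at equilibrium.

Consumer surplus = 360

Equilibrium: 625 - 5P = -618 + 6P gives P* = 113, Q* = 60.
Demand choke price (Qd = 0): P = 125.
CS = ½(125 − 113)(60) = 360.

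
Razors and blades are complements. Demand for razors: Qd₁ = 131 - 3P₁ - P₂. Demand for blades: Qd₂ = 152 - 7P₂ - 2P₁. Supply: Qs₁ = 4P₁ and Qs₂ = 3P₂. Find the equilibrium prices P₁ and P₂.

Market 1: 131 - 3P₁ - P₂ = 4P₁ → 7P₁ + P₂ = 131.
Market 2: 10P₂ + 2P₁ = 152.
Eliminating P₂: 10×(1) − 1×(2) gives 68P₁ = 1158, so P₁ = 579/34.
Back-substitute into (2): P₂ = (152 − 2×579/34) / 10 = 401/34.

P₁ = 579/34, P₂ = 401/34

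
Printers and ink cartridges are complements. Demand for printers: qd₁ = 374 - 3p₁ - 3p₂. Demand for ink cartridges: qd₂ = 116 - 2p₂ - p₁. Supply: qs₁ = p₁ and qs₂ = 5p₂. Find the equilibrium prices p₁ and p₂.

Market 1: 374 - 3p₁ - 3p₂ = p₁ → 4p₁ + 3p₂ = 374.
Market 2: 7p₂ + p₁ = 116.
Eliminating p₂: 7×(1) − 3×(2) gives 25p₁ = 2270, so p₁ = 90.8.
Back-substitute into (2): p₂ = (116 − 1×90.8) / 7 = 3.6.

p₁ = 90.8, p₂ = 3.6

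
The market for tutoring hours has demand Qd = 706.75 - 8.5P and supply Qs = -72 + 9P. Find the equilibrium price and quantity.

P* = 44.5, Q* = 328.5

Set Qd = Qs: 706.75 - 8.5P = -72 + 9P.
778.75 = 17.5P, so P* = 44.5.
Q* = 706.75 − 8.5(44.5) = 328.5.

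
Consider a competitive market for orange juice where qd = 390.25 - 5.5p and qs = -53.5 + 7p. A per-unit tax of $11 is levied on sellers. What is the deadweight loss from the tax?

Pre-tax equilibrium: p* = 35.5, q* = 195.
Tax on sellers shifts supply to qs = -53.5 + 7(p − 11) = -130.5 + 7p.
390.25 - 5.5p = -130.5 + 7p gives buyer price pb = 41.66; sellers receive ps = 41.66 − 11 = 30.66.
New quantity: q = 390.25 − 5.5(41.66) = 161.12.
DWL = ½ × 11 × (195 − 161.12) = 186.34.

Deadweight loss = 186.34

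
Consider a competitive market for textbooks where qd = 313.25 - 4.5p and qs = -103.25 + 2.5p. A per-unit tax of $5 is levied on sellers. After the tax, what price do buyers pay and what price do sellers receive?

Pre-tax equilibrium: p* = 59.5, q* = 45.5.
Tax on sellers shifts supply to qs = -103.25 + 2.5(p − 5) = -115.75 + 2.5p.
313.25 - 4.5p = -115.75 + 2.5p gives buyer price pb = 429/7; sellers receive ps = 429/7 − 5 = 394/7.
New quantity: q = 313.25 − 4.5(429/7) = 1049/28.

Buyers pay 429/7, sellers receive 394/7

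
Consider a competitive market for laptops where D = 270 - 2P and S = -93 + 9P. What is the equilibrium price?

P* = 33

Set D = S: 270 - 2P = -93 + 9P.
363 = 11P, so P* = 33.
Q* = 270 − 2(33) = 204.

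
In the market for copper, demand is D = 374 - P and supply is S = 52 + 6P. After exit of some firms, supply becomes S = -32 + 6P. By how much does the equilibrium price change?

Original equilibrium: P* = 46, Q* = 328.
New equilibrium: 374 - P = -32 + 6P, so 406 = 7P and P' = 58; Q' = 374 − 1(58) = 316.
Change in price: 58 − 46 = 12.

ΔP = 12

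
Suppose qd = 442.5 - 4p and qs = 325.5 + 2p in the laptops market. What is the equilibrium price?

Set qd = qs: 442.5 - 4p = 325.5 + 2p.
117 = 6p, so p* = 19.5.
q* = 442.5 − 4(19.5) = 364.5.

p* = 19.5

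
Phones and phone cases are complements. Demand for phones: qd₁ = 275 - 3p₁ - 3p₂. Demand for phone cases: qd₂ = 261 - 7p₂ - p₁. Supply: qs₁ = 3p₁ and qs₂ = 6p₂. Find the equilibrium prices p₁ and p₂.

Market 1: 275 - 3p₁ - 3p₂ = 3p₁ → 6p₁ + 3p₂ = 275.
Market 2: 13p₂ + p₁ = 261.
Eliminating p₂: 13×(1) − 3×(2) gives 75p₁ = 2792, so p₁ = 2792/75.
Back-substitute into (2): p₂ = (261 − 1×2792/75) / 13 = 1291/75.

p₁ = 2792/75, p₂ = 1291/75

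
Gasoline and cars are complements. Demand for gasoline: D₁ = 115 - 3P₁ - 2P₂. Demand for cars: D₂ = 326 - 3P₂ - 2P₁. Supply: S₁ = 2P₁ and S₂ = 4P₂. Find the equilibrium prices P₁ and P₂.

P₁ = 153/31, P₂ = 1400/31

Market 1: 115 - 3P₁ - 2P₂ = 2P₁ → 5P₁ + 2P₂ = 115.
Market 2: 7P₂ + 2P₁ = 326.
Eliminating P₂: 7×(1) − 2×(2) gives 31P₁ = 153, so P₁ = 153/31.
Back-substitute into (2): P₂ = (326 − 2×153/31) / 7 = 1400/31.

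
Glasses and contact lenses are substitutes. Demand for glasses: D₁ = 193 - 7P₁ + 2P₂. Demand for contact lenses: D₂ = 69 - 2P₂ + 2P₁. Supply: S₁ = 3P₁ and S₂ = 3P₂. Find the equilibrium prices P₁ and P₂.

P₁ = 1103/46, P₂ = 538/23

Market 1: 193 - 7P₁ + 2P₂ = 3P₁ → 10P₁ - 2P₂ = 193.
Market 2: 5P₂ - 2P₁ = 69.
Eliminating P₂: 5×(1) + 2×(2) gives 46P₁ = 1103, so P₁ = 1103/46.
Back-substitute into (2): P₂ = (69 + 2×1103/46) / 5 = 538/23.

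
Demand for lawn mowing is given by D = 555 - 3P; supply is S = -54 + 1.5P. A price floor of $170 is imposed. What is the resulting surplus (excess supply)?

Surplus = 156

Equilibrium price would be P* = 406/3, so the floor at 170 binds.
At P = 170: D = 45, S = 201.
Surplus = 201 − 45 = 156.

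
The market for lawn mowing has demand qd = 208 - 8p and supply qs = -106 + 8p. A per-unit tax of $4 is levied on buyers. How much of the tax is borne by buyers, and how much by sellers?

Buyers bear $2, sellers bear $2

Pre-tax equilibrium: p* = 19.625, q* = 51.
Tax on buyers shifts demand to qd = 208 − 8(p + 4) = 176 - 8p.
176 - 8p = -106 + 8p gives seller price ps = 17.625; buyers pay pb = 17.625 + 4 = 21.625.
New quantity: q = 208 − 8(21.625) = 35.
Buyer burden = 21.625 − 19.625 = 2; seller burden = 19.625 − 17.625 = 2.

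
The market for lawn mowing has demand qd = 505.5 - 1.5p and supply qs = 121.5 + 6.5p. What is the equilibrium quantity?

q* = 433.5

Set qd = qs: 505.5 - 1.5p = 121.5 + 6.5p.
384 = 8p, so p* = 48.
q* = 505.5 − 1.5(48) = 433.5.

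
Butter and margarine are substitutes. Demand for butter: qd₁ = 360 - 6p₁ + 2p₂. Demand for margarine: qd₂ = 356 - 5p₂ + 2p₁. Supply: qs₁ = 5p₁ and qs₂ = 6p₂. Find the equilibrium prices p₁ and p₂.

Market 1: 360 - 6p₁ + 2p₂ = 5p₁ → 11p₁ - 2p₂ = 360.
Market 2: 11p₂ - 2p₁ = 356.
Eliminating p₂: 11×(1) + 2×(2) gives 117p₁ = 4672, so p₁ = 4672/117.
Back-substitute into (2): p₂ = (356 + 2×4672/117) / 11 = 4636/117.

p₁ = 4672/117, p₂ = 4636/117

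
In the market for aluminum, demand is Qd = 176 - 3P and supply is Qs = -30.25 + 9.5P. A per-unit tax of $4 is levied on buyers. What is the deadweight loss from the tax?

Pre-tax equilibrium: P* = 16.5, Q* = 126.5.
Tax on buyers shifts demand to Qd = 176 − 3(P + 4) = 164 - 3P.
164 - 3P = -30.25 + 9.5P gives seller price Ps = 15.54; buyers pay Pb = 15.54 + 4 = 19.54.
New quantity: Q = 176 − 3(19.54) = 117.38.
DWL = ½ × 4 × (126.5 − 117.38) = 18.24.

Deadweight loss = 18.24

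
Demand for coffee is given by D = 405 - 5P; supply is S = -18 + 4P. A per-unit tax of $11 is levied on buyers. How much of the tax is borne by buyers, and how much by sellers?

Pre-tax equilibrium: P* = 47, Q* = 170.
Tax on buyers shifts demand to D = 405 − 5(P + 11) = 350 - 5P.
350 - 5P = -18 + 4P gives seller price Ps = 368/9; buyers pay Pb = 368/9 + 11 = 467/9.
New quantity: Q = 405 − 5(467/9) = 1310/9.
Buyer burden = 467/9 − 47 = 44/9; seller burden = 47 − 368/9 = 55/9.

Buyers bear 44/9, sellers bear 55/9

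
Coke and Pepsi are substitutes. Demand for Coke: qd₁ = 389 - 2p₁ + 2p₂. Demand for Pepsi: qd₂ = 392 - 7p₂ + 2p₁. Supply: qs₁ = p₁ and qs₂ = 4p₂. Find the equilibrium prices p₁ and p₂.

Market 1: 389 - 2p₁ + 2p₂ = p₁ → 3p₁ - 2p₂ = 389.
Market 2: 11p₂ - 2p₁ = 392.
Eliminating p₂: 11×(1) + 2×(2) gives 29p₁ = 5063, so p₁ = 5063/29.
Back-substitute into (2): p₂ = (392 + 2×5063/29) / 11 = 1954/29.

p₁ = 5063/29, p₂ = 1954/29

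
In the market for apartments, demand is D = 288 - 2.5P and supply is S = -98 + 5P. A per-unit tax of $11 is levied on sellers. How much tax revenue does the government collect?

Tax revenue = 1551

Pre-tax equilibrium: P* = 772/15, Q* = 478/3.
Tax on sellers shifts supply to S = -98 + 5(P − 11) = -153 + 5P.
288 - 2.5P = -153 + 5P gives buyer price Pb = 58.8; sellers receive Ps = 58.8 − 11 = 47.8.
New quantity: Q = 288 − 2.5(58.8) = 141.
Revenue = 11 × 141 = 1551.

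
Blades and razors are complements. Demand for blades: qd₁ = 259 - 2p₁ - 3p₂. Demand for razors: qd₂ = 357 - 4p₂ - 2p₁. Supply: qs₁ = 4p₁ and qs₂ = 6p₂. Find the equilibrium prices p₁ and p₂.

p₁ = 1519/54, p₂ = 812/27

Market 1: 259 - 2p₁ - 3p₂ = 4p₁ → 6p₁ + 3p₂ = 259.
Market 2: 10p₂ + 2p₁ = 357.
Eliminating p₂: 10×(1) − 3×(2) gives 54p₁ = 1519, so p₁ = 1519/54.
Back-substitute into (2): p₂ = (357 − 2×1519/54) / 10 = 812/27.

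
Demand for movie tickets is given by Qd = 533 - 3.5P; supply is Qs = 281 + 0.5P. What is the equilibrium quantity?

Set Qd = Qs: 533 - 3.5P = 281 + 0.5P.
252 = 4P, so P* = 63.
Q* = 533 − 3.5(63) = 312.5.

Q* = 312.5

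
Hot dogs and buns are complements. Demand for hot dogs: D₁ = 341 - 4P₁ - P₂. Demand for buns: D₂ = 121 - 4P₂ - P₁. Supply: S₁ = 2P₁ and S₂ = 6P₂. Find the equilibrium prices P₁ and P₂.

Market 1: 341 - 4P₁ - P₂ = 2P₁ → 6P₁ + P₂ = 341.
Market 2: 10P₂ + P₁ = 121.
Eliminating P₂: 10×(1) − 1×(2) gives 59P₁ = 3289, so P₁ = 3289/59.
Back-substitute into (2): P₂ = (121 − 1×3289/59) / 10 = 385/59.

P₁ = 3289/59, P₂ = 385/59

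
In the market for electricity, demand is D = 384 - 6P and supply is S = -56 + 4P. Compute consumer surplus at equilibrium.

Equilibrium: 384 - 6P = -56 + 4P gives P* = 44, Q* = 120.
Demand choke price (D = 0): P = 64.
CS = ½(64 − 44)(120) = 1200.

Consumer surplus = 1200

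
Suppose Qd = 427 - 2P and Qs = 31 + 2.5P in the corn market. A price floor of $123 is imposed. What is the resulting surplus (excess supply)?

Equilibrium price would be P* = 88, so the floor at 123 binds.
At P = 123: Qd = 181, Qs = 338.5.
Surplus = 338.5 − 181 = 157.5.

Surplus = 157.5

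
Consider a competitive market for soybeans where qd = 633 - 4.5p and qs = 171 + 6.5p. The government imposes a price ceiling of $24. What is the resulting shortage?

Shortage = 198

Equilibrium price would be p* = 42, so the ceiling at 24 binds.
At p = 24: qd = 633 − 4.5(24) = 525, qs = 171 + 6.5(24) = 327.
Shortage = 525 − 327 = 198.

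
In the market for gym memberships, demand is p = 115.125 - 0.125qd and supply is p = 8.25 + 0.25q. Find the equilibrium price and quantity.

Set the two price expressions equal: 115.125 - 0.125q = 8.25 + 0.25q.
106.875 = 0.375q, so q* = 285.
p* = 115.125 − (0.125)(285) = 79.5.

p* = 79.5, q* = 285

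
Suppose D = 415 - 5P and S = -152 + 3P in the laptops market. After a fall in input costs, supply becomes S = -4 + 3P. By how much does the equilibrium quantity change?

ΔQ = 92.5

Original equilibrium: P* = 70.875, Q* = 60.625.
New equilibrium: 415 - 5P = -4 + 3P, so 419 = 8P and P' = 52.375; Q' = 415 − 5(52.375) = 153.125.
Change in quantity: 153.125 − 60.625 = 92.5.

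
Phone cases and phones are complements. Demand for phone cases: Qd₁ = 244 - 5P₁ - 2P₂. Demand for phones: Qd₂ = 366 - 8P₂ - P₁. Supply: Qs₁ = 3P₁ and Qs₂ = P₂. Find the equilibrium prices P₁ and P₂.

Market 1: 244 - 5P₁ - 2P₂ = 3P₁ → 8P₁ + 2P₂ = 244.
Market 2: 9P₂ + P₁ = 366.
Eliminating P₂: 9×(1) − 2×(2) gives 70P₁ = 1464, so P₁ = 732/35.
Back-substitute into (2): P₂ = (366 − 1×732/35) / 9 = 1342/35.

P₁ = 732/35, P₂ = 1342/35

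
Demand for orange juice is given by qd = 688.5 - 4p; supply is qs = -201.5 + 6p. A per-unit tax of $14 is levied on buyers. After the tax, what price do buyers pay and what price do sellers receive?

Buyers pay $97.4, sellers receive $83.4

Pre-tax equilibrium: p* = 89, q* = 332.5.
Tax on buyers shifts demand to qd = 688.5 − 4(p + 14) = 632.5 - 4p.
632.5 - 4p = -201.5 + 6p gives seller price ps = 83.4; buyers pay pb = 83.4 + 14 = 97.4.
New quantity: q = 688.5 − 4(97.4) = 298.9.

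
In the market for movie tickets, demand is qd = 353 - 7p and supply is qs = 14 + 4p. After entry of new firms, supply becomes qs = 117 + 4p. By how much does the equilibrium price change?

Δp = -103/11

Original equilibrium: p* = 339/11, q* = 1510/11.
New equilibrium: 353 - 7p = 117 + 4p, so 236 = 11p and p' = 236/11; q' = 353 − 7(236/11) = 2231/11.
Change in price: 236/11 − 339/11 = -103/11.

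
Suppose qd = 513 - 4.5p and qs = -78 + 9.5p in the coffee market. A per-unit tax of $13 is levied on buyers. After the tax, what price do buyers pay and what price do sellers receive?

Pre-tax equilibrium: p* = 591/14, q* = 9045/28.
Tax on buyers shifts demand to qd = 513 − 4.5(p + 13) = 454.5 - 4.5p.
454.5 - 4.5p = -78 + 9.5p gives seller price ps = 1065/28; buyers pay pb = 1065/28 + 13 = 1429/28.
New quantity: q = 513 − 4.5(1429/28) = 15867/56.

Buyers pay 1429/28, sellers receive 1065/28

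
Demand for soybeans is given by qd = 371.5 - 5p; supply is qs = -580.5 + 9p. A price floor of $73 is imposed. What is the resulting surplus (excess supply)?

Surplus = 70

Equilibrium price would be p* = 68, so the floor at 73 binds.
At p = 73: qd = 6.5, qs = 76.5.
Surplus = 76.5 − 6.5 = 70.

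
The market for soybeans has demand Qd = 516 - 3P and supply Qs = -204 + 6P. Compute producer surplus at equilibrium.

Equilibrium: 516 - 3P = -204 + 6P gives P* = 80, Q* = 276.
Supply starts at P = 34 (where Qs = 0).
PS = ½(80 − 34)(276) = 6348.

Producer surplus = 6348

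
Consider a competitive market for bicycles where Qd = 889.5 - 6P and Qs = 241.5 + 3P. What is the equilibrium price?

Set Qd = Qs: 889.5 - 6P = 241.5 + 3P.
648 = 9P, so P* = 72.
Q* = 889.5 − 6(72) = 457.5.

P* = 72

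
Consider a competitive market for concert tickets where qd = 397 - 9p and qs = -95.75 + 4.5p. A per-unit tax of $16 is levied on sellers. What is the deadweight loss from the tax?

Deadweight loss = 384

Pre-tax equilibrium: p* = 36.5, q* = 68.5.
Tax on sellers shifts supply to qs = -95.75 + 4.5(p − 16) = -167.75 + 4.5p.
397 - 9p = -167.75 + 4.5p gives buyer price pb = 251/6; sellers receive ps = 251/6 − 16 = 155/6.
New quantity: q = 397 − 9(251/6) = 20.5.
DWL = ½ × 16 × (68.5 − 20.5) = 384.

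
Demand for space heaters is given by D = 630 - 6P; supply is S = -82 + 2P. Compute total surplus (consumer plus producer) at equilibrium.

Total surplus = 3072

Equilibrium: 630 - 6P = -82 + 2P gives P* = 89, Q* = 96.
Demand choke price: P = 105; supply starts at P = 41.
CS = ½(105 − 89)(96) = 768; PS = ½(89 − 41)(96) = 2304.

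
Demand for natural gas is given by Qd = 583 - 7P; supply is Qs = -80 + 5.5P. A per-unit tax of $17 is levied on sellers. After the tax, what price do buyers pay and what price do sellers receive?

Pre-tax equilibrium: P* = 53.04, Q* = 211.72.
Tax on sellers shifts supply to Qs = -80 + 5.5(P − 17) = -173.5 + 5.5P.
583 - 7P = -173.5 + 5.5P gives buyer price Pb = 60.52; sellers receive Ps = 60.52 − 17 = 43.52.
New quantity: Q = 583 − 7(60.52) = 159.36.

Buyers pay $60.52, sellers receive $43.52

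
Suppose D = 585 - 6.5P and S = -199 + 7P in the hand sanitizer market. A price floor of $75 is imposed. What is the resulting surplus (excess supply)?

Equilibrium price would be P* = 1568/27, so the floor at 75 binds.
At P = 75: D = 97.5, S = 326.
Surplus = 326 − 97.5 = 228.5.

Surplus = 228.5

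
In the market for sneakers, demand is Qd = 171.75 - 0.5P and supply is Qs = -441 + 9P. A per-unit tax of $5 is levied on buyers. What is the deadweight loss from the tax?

Pre-tax equilibrium: P* = 64.5, Q* = 139.5.
Tax on buyers shifts demand to Qd = 171.75 − 0.5(P + 5) = 169.25 - 0.5P.
169.25 - 0.5P = -441 + 9P gives seller price Ps = 2441/38; buyers pay Pb = 2441/38 + 5 = 2631/38.
New quantity: Q = 171.75 − 0.5(2631/38) = 5211/38.
DWL = ½ × 5 × (139.5 − 5211/38) = 225/38.

Deadweight loss = 225/38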